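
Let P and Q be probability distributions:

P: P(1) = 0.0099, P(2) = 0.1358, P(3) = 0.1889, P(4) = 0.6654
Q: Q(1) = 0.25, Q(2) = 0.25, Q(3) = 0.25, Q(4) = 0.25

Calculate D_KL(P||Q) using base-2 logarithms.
0.6977 bits

D_KL(P||Q) = Σ P(x) log₂(P(x)/Q(x))

Computing term by term:
  P(1)·log₂(P(1)/Q(1)) = 0.0099·log₂(0.0099/0.25) = -0.04612
  P(2)·log₂(P(2)/Q(2)) = 0.1358·log₂(0.1358/0.25) = -0.11956
  P(3)·log₂(P(3)/Q(3)) = 0.1889·log₂(0.1889/0.25) = -0.07637
  P(4)·log₂(P(4)/Q(4)) = 0.6654·log₂(0.6654/0.25) = 0.93974

D_KL(P||Q) = -0.04612 - 0.11956 - 0.07637 + 0.93974 = 0.69769 ≈ 0.6977 bits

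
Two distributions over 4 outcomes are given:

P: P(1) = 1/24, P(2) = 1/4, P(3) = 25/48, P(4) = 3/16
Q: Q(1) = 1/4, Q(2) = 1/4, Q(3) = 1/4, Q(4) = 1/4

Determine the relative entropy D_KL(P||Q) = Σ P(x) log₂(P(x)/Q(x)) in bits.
0.3660 bits

D_KL(P||Q) = Σ P(x) log₂(P(x)/Q(x))

Computing term by term:
  P(1)·log₂(P(1)/Q(1)) = (1/24)·log₂((1/24)/(1/4)) = -0.10771
  P(2)·log₂(P(2)/Q(2)) = (1/4)·log₂((1/4)/(1/4)) = 0.00000
  P(3)·log₂(P(3)/Q(3)) = (25/48)·log₂((25/48)/(1/4)) = 0.55151
  P(4)·log₂(P(4)/Q(4)) = (3/16)·log₂((3/16)/(1/4)) = -0.07782

D_KL(P||Q) = -0.10771 + 0.00000 + 0.55151 - 0.07782 = 0.36598 ≈ 0.3660 bits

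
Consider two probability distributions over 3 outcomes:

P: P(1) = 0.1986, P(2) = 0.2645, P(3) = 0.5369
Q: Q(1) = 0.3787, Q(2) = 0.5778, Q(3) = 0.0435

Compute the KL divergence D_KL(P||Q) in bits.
1.4635 bits

D_KL(P||Q) = Σ P(x) log₂(P(x)/Q(x))

Computing term by term:
  P(1)·log₂(P(1)/Q(1)) = 0.1986·log₂(0.1986/0.3787) = -0.18493
  P(2)·log₂(P(2)/Q(2)) = 0.2645·log₂(0.2645/0.5778) = -0.29817
  P(3)·log₂(P(3)/Q(3)) = 0.5369·log₂(0.5369/0.0435) = 1.94657

D_KL(P||Q) = -0.18493 - 0.29817 + 1.94657 = 1.46347 ≈ 1.4635 bits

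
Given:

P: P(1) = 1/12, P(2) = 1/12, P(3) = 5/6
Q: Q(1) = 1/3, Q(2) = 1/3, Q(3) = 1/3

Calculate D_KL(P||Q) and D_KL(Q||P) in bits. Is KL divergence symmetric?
D_KL(P||Q) = 0.7683 bits, D_KL(Q||P) = 0.8927 bits. No, KL divergence is not symmetric.

D_KL(P||Q) = Σ P(x) log₂(P(x)/Q(x))

Computing term by term:
  P(1)·log₂(P(1)/Q(1)) = (1/12)·log₂((1/12)/(1/3)) = -0.16667
  P(2)·log₂(P(2)/Q(2)) = (1/12)·log₂((1/12)/(1/3)) = -0.16667
  P(3)·log₂(P(3)/Q(3)) = (5/6)·log₂((5/6)/(1/3)) = 1.10161

D_KL(P||Q) = -0.16667 - 0.16667 + 1.10161 = 0.76827 ≈ 0.7683 bits

D_KL(Q||P) = Σ Q(x) log₂(Q(x)/P(x))

Computing term by term:
  Q(1)·log₂(Q(1)/P(1)) = (1/3)·log₂((1/3)/(1/12)) = 0.66667
  Q(2)·log₂(Q(2)/P(2)) = (1/3)·log₂((1/3)/(1/12)) = 0.66667
  Q(3)·log₂(Q(3)/P(3)) = (1/3)·log₂((1/3)/(5/6)) = -0.44064

D_KL(Q||P) = 0.66667 + 0.66667 - 0.44064 = 0.89270 ≈ 0.8927 bits

These are NOT equal (difference: 0.1244 bits). KL divergence is asymmetric: D_KL(P||Q) ≠ D_KL(Q||P) in general.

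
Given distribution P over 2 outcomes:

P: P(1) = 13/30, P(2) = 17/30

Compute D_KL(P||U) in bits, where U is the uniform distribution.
0.0129 bits

U(i) = 1/2 for all i

D_KL(P||U) = Σ P(x) log₂(P(x) / (1/2))
           = Σ P(x) log₂(P(x)) + log₂(2)
           = log₂(2) - H(P)

H(P) = -Σ P(x) log₂(P(x)):
  -P(1)·log₂(P(1)) = -(13/30)·log₂(13/30) = 0.52280
  -P(2)·log₂(P(2)) = -(17/30)·log₂(17/30) = 0.46434
H(P) = 0.52280 + 0.46434 = 0.98714 bits

log₂(2) = 1.00000 bits

D_KL(P||U) = 1.00000 - 0.98714 = 0.01286 ≈ 0.0129 bits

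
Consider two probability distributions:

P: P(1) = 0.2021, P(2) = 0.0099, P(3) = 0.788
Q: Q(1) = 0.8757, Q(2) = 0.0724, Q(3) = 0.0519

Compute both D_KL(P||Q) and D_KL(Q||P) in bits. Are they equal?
D_KL(P||Q) = 2.6365 bits, D_KL(Q||P) = 1.8566 bits. No, they are not equal.

D_KL(P||Q) = Σ P(x) log₂(P(x)/Q(x))

Computing term by term:
  P(1)·log₂(P(1)/Q(1)) = 0.2021·log₂(0.2021/0.8757) = -0.42752
  P(2)·log₂(P(2)/Q(2)) = 0.0099·log₂(0.0099/0.0724) = -0.02842
  P(3)·log₂(P(3)/Q(3)) = 0.788·log₂(0.788/0.0519) = 3.09242

D_KL(P||Q) = -0.42752 - 0.02842 + 3.09242 = 2.63648 ≈ 2.6365 bits

D_KL(Q||P) = Σ Q(x) log₂(Q(x)/P(x))

Computing term by term:
  Q(1)·log₂(Q(1)/P(1)) = 0.8757·log₂(0.8757/0.2021) = 1.85243
  Q(2)·log₂(Q(2)/P(2)) = 0.0724·log₂(0.0724/0.0099) = 0.20782
  Q(3)·log₂(Q(3)/P(3)) = 0.0519·log₂(0.0519/0.788) = -0.20368

D_KL(Q||P) = 1.85243 + 0.20782 - 0.20368 = 1.85657 ≈ 1.8566 bits

These are NOT equal (difference: 0.7799 bits). KL divergence is asymmetric: D_KL(P||Q) ≠ D_KL(Q||P) in general.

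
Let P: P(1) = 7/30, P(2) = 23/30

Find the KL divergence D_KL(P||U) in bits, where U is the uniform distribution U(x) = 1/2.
0.2162 bits

U(i) = 1/2 for all i

D_KL(P||U) = Σ P(x) log₂(P(x) / (1/2))
           = Σ P(x) log₂(P(x)) + log₂(2)
           = log₂(2) - H(P)

H(P) = -Σ P(x) log₂(P(x)):
  -P(1)·log₂(P(1)) = -(7/30)·log₂(7/30) = 0.48989
  -P(2)·log₂(P(2)) = -(23/30)·log₂(23/30) = 0.29389
H(P) = 0.48989 + 0.29389 = 0.78378 bits

log₂(2) = 1.00000 bits

D_KL(P||U) = 1.00000 - 0.78378 = 0.21622 ≈ 0.2162 bits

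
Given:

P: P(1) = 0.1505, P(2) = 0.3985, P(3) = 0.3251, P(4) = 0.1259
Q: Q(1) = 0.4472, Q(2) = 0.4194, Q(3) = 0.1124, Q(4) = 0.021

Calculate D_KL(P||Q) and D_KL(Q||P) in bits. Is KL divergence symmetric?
D_KL(P||Q) = 0.5576 bits, D_KL(Q||P) = 0.5071 bits. No, KL divergence is not symmetric.

D_KL(P||Q) = Σ P(x) log₂(P(x)/Q(x))

Computing term by term:
  P(1)·log₂(P(1)/Q(1)) = 0.1505·log₂(0.1505/0.4472) = -0.23646
  P(2)·log₂(P(2)/Q(2)) = 0.3985·log₂(0.3985/0.4194) = -0.02939
  P(3)·log₂(P(3)/Q(3)) = 0.3251·log₂(0.3251/0.1124) = 0.49813
  P(4)·log₂(P(4)/Q(4)) = 0.1259·log₂(0.1259/0.021) = 0.32530

D_KL(P||Q) = -0.23646 - 0.02939 + 0.49813 + 0.32530 = 0.55758 ≈ 0.5576 bits

D_KL(Q||P) = Σ Q(x) log₂(Q(x)/P(x))

Computing term by term:
  Q(1)·log₂(Q(1)/P(1)) = 0.4472·log₂(0.4472/0.1505) = 0.70262
  Q(2)·log₂(Q(2)/P(2)) = 0.4194·log₂(0.4194/0.3985) = 0.03093
  Q(3)·log₂(Q(3)/P(3)) = 0.1124·log₂(0.1124/0.3251) = -0.17222
  Q(4)·log₂(Q(4)/P(4)) = 0.021·log₂(0.021/0.1259) = -0.05426

D_KL(Q||P) = 0.70262 + 0.03093 - 0.17222 - 0.05426 = 0.50707 ≈ 0.5071 bits

These are NOT equal (difference: 0.0505 bits). KL divergence is asymmetric: D_KL(P||Q) ≠ D_KL(Q||P) in general.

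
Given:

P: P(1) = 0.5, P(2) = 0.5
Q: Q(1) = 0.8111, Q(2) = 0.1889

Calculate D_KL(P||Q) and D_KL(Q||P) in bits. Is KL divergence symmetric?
D_KL(P||Q) = 0.3532 bits, D_KL(Q||P) = 0.3008 bits. No, KL divergence is not symmetric.

D_KL(P||Q) = Σ P(x) log₂(P(x)/Q(x))

Computing term by term:
  P(1)·log₂(P(1)/Q(1)) = 0.5·log₂(0.5/0.8111) = -0.34898
  P(2)·log₂(P(2)/Q(2)) = 0.5·log₂(0.5/0.1889) = 0.70215

D_KL(P||Q) = -0.34898 + 0.70215 = 0.35317 ≈ 0.3532 bits

D_KL(Q||P) = Σ Q(x) log₂(Q(x)/P(x))

Computing term by term:
  Q(1)·log₂(Q(1)/P(1)) = 0.8111·log₂(0.8111/0.5) = 0.56611
  Q(2)·log₂(Q(2)/P(2)) = 0.1889·log₂(0.1889/0.5) = -0.26527

D_KL(Q||P) = 0.56611 - 0.26527 = 0.30084 ≈ 0.3008 bits

These are NOT equal (difference: 0.0524 bits). KL divergence is asymmetric: D_KL(P||Q) ≠ D_KL(Q||P) in general.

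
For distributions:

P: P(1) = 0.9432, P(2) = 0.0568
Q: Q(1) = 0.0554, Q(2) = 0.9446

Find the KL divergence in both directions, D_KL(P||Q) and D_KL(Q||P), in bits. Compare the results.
D_KL(P||Q) = 3.6270 bits, D_KL(Q||P) = 3.6045 bits. D_KL(P||Q) is larger than D_KL(Q||P) by 0.0225 bits; the two directions differ.

D_KL(P||Q) = Σ P(x) log₂(P(x)/Q(x))

Computing term by term:
  P(1)·log₂(P(1)/Q(1)) = 0.9432·log₂(0.9432/0.0554) = 3.85732
  P(2)·log₂(P(2)/Q(2)) = 0.0568·log₂(0.0568/0.9446) = -0.23037

D_KL(P||Q) = 3.85732 - 0.23037 = 3.62695 ≈ 3.6270 bits

D_KL(Q||P) = Σ Q(x) log₂(Q(x)/P(x))

Computing term by term:
  Q(1)·log₂(Q(1)/P(1)) = 0.0554·log₂(0.0554/0.9432) = -0.22656
  Q(2)·log₂(Q(2)/P(2)) = 0.9446·log₂(0.9446/0.0568) = 3.83105

D_KL(Q||P) = -0.22656 + 3.83105 = 3.60449 ≈ 3.6045 bits

These are NOT equal (difference: 0.0225 bits). KL divergence is asymmetric: D_KL(P||Q) ≠ D_KL(Q||P) in general.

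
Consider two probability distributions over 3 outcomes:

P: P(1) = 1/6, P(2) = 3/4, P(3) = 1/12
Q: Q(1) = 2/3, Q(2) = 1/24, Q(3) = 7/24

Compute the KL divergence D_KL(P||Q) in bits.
2.6435 bits

D_KL(P||Q) = Σ P(x) log₂(P(x)/Q(x))

Computing term by term:
  P(1)·log₂(P(1)/Q(1)) = (1/6)·log₂((1/6)/(2/3)) = -0.33333
  P(2)·log₂(P(2)/Q(2)) = (3/4)·log₂((3/4)/(1/24)) = 3.12744
  P(3)·log₂(P(3)/Q(3)) = (1/12)·log₂((1/12)/(7/24)) = -0.15061

D_KL(P||Q) = -0.33333 + 3.12744 - 0.15061 = 2.64350 ≈ 2.6435 bits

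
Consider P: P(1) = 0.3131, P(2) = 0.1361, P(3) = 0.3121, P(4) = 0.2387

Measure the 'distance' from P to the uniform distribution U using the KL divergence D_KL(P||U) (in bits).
0.0662 bits

U(i) = 1/4 for all i

D_KL(P||U) = Σ P(x) log₂(P(x) / (1/4))
           = Σ P(x) log₂(P(x)) + log₂(4)
           = log₂(4) - H(P)

H(P) = -Σ P(x) log₂(P(x)):
  -P(1)·log₂(P(1)) = -(0.3131)·log₂(0.3131) = 0.52454
  -P(2)·log₂(P(2)) = -(0.1361)·log₂(0.1361) = 0.39160
  -P(3)·log₂(P(3)) = -(0.3121)·log₂(0.3121) = 0.52430
  -P(4)·log₂(P(4)) = -(0.2387)·log₂(0.2387) = 0.49333
H(P) = 0.52454 + 0.39160 + 0.52430 + 0.49333 = 1.93377 bits

log₂(4) = 2.00000 bits

D_KL(P||U) = 2.00000 - 1.93377 = 0.06623 ≈ 0.0662 bits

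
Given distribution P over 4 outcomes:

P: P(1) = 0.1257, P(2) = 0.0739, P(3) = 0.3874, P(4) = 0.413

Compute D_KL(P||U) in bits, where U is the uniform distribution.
0.2893 bits

U(i) = 1/4 for all i

D_KL(P||U) = Σ P(x) log₂(P(x) / (1/4))
           = Σ P(x) log₂(P(x)) + log₂(4)
           = log₂(4) - H(P)

H(P) = -Σ P(x) log₂(P(x)):
  -P(1)·log₂(P(1)) = -(0.1257)·log₂(0.1257) = 0.37609
  -P(2)·log₂(P(2)) = -(0.0739)·log₂(0.0739) = 0.27774
  -P(3)·log₂(P(3)) = -(0.3874)·log₂(0.3874) = 0.53000
  -P(4)·log₂(P(4)) = -(0.413)·log₂(0.413) = 0.52690
H(P) = 0.37609 + 0.27774 + 0.53000 + 0.52690 = 1.71073 bits

log₂(4) = 2.00000 bits

D_KL(P||U) = 2.00000 - 1.71073 = 0.28927 ≈ 0.2893 bits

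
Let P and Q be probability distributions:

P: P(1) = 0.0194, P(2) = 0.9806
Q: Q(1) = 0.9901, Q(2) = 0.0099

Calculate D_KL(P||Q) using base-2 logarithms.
6.3914 bits

D_KL(P||Q) = Σ P(x) log₂(P(x)/Q(x))

Computing term by term:
  P(1)·log₂(P(1)/Q(1)) = 0.0194·log₂(0.0194/0.9901) = -0.11006
  P(2)·log₂(P(2)/Q(2)) = 0.9806·log₂(0.9806/0.0099) = 6.50147

D_KL(P||Q) = -0.11006 + 6.50147 = 6.39141 ≈ 6.3914 bits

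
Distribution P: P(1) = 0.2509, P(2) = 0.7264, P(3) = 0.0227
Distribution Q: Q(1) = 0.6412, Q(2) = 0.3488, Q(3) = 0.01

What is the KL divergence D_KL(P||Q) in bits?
0.4560 bits

D_KL(P||Q) = Σ P(x) log₂(P(x)/Q(x))

Computing term by term:
  P(1)·log₂(P(1)/Q(1)) = 0.2509·log₂(0.2509/0.6412) = -0.33963
  P(2)·log₂(P(2)/Q(2)) = 0.7264·log₂(0.7264/0.3488) = 0.76880
  P(3)·log₂(P(3)/Q(3)) = 0.0227·log₂(0.0227/0.01) = 0.02685

D_KL(P||Q) = -0.33963 + 0.76880 + 0.02685 = 0.45602 ≈ 0.4560 bits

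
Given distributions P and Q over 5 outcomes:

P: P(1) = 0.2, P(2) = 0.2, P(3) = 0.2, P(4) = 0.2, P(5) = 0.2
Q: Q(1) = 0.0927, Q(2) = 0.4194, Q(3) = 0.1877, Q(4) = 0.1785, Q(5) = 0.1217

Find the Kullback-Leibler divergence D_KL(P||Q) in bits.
0.2027 bits

D_KL(P||Q) = Σ P(x) log₂(P(x)/Q(x))

Computing term by term:
  P(1)·log₂(P(1)/Q(1)) = 0.2·log₂(0.2/0.0927) = 0.22187
  P(2)·log₂(P(2)/Q(2)) = 0.2·log₂(0.2/0.4194) = -0.21367
  P(3)·log₂(P(3)/Q(3)) = 0.2·log₂(0.2/0.1877) = 0.01831
  P(4)·log₂(P(4)/Q(4)) = 0.2·log₂(0.2/0.1785) = 0.03282
  P(5)·log₂(P(5)/Q(5)) = 0.2·log₂(0.2/0.1217) = 0.14333

D_KL(P||Q) = 0.22187 - 0.21367 + 0.01831 + 0.03282 + 0.14333 = 0.20266 ≈ 0.2027 bits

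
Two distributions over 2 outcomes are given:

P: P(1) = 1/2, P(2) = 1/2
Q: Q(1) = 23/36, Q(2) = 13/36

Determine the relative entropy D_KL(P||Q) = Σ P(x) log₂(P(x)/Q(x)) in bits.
0.0579 bits

D_KL(P||Q) = Σ P(x) log₂(P(x)/Q(x))

Computing term by term:
  P(1)·log₂(P(1)/Q(1)) = (1/2)·log₂((1/2)/(23/36)) = -0.17682
  P(2)·log₂(P(2)/Q(2)) = (1/2)·log₂((1/2)/(13/36)) = 0.23474

D_KL(P||Q) = -0.17682 + 0.23474 = 0.05792 ≈ 0.0579 bits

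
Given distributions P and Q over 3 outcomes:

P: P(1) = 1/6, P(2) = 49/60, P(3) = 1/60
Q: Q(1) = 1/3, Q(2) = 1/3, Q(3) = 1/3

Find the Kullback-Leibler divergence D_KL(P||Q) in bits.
0.8171 bits

D_KL(P||Q) = Σ P(x) log₂(P(x)/Q(x))

Computing term by term:
  P(1)·log₂(P(1)/Q(1)) = (1/6)·log₂((1/6)/(1/3)) = -0.16667
  P(2)·log₂(P(2)/Q(2)) = (49/60)·log₂((49/60)/(1/3)) = 1.05577
  P(3)·log₂(P(3)/Q(3)) = (1/60)·log₂((1/60)/(1/3)) = -0.07203

D_KL(P||Q) = -0.16667 + 1.05577 - 0.07203 = 0.81707 ≈ 0.8171 bits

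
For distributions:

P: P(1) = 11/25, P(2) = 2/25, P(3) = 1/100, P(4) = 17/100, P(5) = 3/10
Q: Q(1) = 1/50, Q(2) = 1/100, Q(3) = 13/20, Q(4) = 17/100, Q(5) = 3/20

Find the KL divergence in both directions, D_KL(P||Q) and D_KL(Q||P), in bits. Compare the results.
D_KL(P||Q) = 2.4419 bits, D_KL(Q||P) = 3.6454 bits. D_KL(Q||P) is larger than D_KL(P||Q) by 1.2035 bits; the two directions differ.

D_KL(P||Q) = Σ P(x) log₂(P(x)/Q(x))

Computing term by term:
  P(1)·log₂(P(1)/Q(1)) = (11/25)·log₂((11/25)/(1/50)) = 1.96215
  P(2)·log₂(P(2)/Q(2)) = (2/25)·log₂((2/25)/(1/100)) = 0.24000
  P(3)·log₂(P(3)/Q(3)) = (1/100)·log₂((1/100)/(13/20)) = -0.06022
  P(4)·log₂(P(4)/Q(4)) = (17/100)·log₂((17/100)/(17/100)) = 0.00000
  P(5)·log₂(P(5)/Q(5)) = (3/10)·log₂((3/10)/(3/20)) = 0.30000

D_KL(P||Q) = 1.96215 + 0.24000 - 0.06022 + 0.00000 + 0.30000 = 2.44193 ≈ 2.4419 bits

D_KL(Q||P) = Σ Q(x) log₂(Q(x)/P(x))

Computing term by term:
  Q(1)·log₂(Q(1)/P(1)) = (1/50)·log₂((1/50)/(11/25)) = -0.08919
  Q(2)·log₂(Q(2)/P(2)) = (1/100)·log₂((1/100)/(2/25)) = -0.03000
  Q(3)·log₂(Q(3)/P(3)) = (13/20)·log₂((13/20)/(1/100)) = 3.91454
  Q(4)·log₂(Q(4)/P(4)) = (17/100)·log₂((17/100)/(17/100)) = 0.00000
  Q(5)·log₂(Q(5)/P(5)) = (3/20)·log₂((3/20)/(3/10)) = -0.15000

D_KL(Q||P) = -0.08919 - 0.03000 + 3.91454 + 0.00000 - 0.15000 = 3.64535 ≈ 3.6454 bits

These are NOT equal (difference: 1.2035 bits). KL divergence is asymmetric: D_KL(P||Q) ≠ D_KL(Q||P) in general.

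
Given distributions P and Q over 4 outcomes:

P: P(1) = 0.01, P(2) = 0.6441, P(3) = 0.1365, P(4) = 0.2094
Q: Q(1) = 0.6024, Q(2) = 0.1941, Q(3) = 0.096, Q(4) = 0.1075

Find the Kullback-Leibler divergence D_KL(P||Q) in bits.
1.3262 bits

D_KL(P||Q) = Σ P(x) log₂(P(x)/Q(x))

Computing term by term:
  P(1)·log₂(P(1)/Q(1)) = 0.01·log₂(0.01/0.6024) = -0.05913
  P(2)·log₂(P(2)/Q(2)) = 0.6441·log₂(0.6441/0.1941) = 1.11461
  P(3)·log₂(P(3)/Q(3)) = 0.1365·log₂(0.1365/0.096) = 0.06931
  P(4)·log₂(P(4)/Q(4)) = 0.2094·log₂(0.2094/0.1075) = 0.20143

D_KL(P||Q) = -0.05913 + 1.11461 + 0.06931 + 0.20143 = 1.32622 ≈ 1.3262 bits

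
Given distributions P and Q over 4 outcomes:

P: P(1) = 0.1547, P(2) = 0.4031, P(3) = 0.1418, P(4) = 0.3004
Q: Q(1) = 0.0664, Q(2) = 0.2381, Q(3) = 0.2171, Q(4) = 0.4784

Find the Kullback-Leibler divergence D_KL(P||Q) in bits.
0.2061 bits

D_KL(P||Q) = Σ P(x) log₂(P(x)/Q(x))

Computing term by term:
  P(1)·log₂(P(1)/Q(1)) = 0.1547·log₂(0.1547/0.0664) = 0.18877
  P(2)·log₂(P(2)/Q(2)) = 0.4031·log₂(0.4031/0.2381) = 0.30618
  P(3)·log₂(P(3)/Q(3)) = 0.1418·log₂(0.1418/0.2171) = -0.08714
  P(4)·log₂(P(4)/Q(4)) = 0.3004·log₂(0.3004/0.4784) = -0.20167

D_KL(P||Q) = 0.18877 + 0.30618 - 0.08714 - 0.20167 = 0.20614 ≈ 0.2061 bits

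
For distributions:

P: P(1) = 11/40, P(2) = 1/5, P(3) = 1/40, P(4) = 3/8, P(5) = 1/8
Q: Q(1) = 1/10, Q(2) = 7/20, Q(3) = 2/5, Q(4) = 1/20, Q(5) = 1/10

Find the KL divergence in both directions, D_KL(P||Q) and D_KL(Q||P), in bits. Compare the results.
D_KL(P||Q) = 1.2702 bits, D_KL(Q||P) = 1.5591 bits. D_KL(Q||P) is larger than D_KL(P||Q) by 0.2889 bits; the two directions differ.

D_KL(P||Q) = Σ P(x) log₂(P(x)/Q(x))

Computing term by term:
  P(1)·log₂(P(1)/Q(1)) = (11/40)·log₂((11/40)/(1/10)) = 0.40134
  P(2)·log₂(P(2)/Q(2)) = (1/5)·log₂((1/5)/(7/20)) = -0.16147
  P(3)·log₂(P(3)/Q(3)) = (1/40)·log₂((1/40)/(2/5)) = -0.10000
  P(4)·log₂(P(4)/Q(4)) = (3/8)·log₂((3/8)/(1/20)) = 1.09008
  P(5)·log₂(P(5)/Q(5)) = (1/8)·log₂((1/8)/(1/10)) = 0.04024

D_KL(P||Q) = 0.40134 - 0.16147 - 0.10000 + 1.09008 + 0.04024 = 1.27019 ≈ 1.2702 bits

D_KL(Q||P) = Σ Q(x) log₂(Q(x)/P(x))

Computing term by term:
  Q(1)·log₂(Q(1)/P(1)) = (1/10)·log₂((1/10)/(11/40)) = -0.14594
  Q(2)·log₂(Q(2)/P(2)) = (7/20)·log₂((7/20)/(1/5)) = 0.28257
  Q(3)·log₂(Q(3)/P(3)) = (2/5)·log₂((2/5)/(1/40)) = 1.60000
  Q(4)·log₂(Q(4)/P(4)) = (1/20)·log₂((1/20)/(3/8)) = -0.14534
  Q(5)·log₂(Q(5)/P(5)) = (1/10)·log₂((1/10)/(1/8)) = -0.03219

D_KL(Q||P) = -0.14594 + 0.28257 + 1.60000 - 0.14534 - 0.03219 = 1.55910 ≈ 1.5591 bits

These are NOT equal (difference: 0.2889 bits). KL divergence is asymmetric: D_KL(P||Q) ≠ D_KL(Q||P) in general.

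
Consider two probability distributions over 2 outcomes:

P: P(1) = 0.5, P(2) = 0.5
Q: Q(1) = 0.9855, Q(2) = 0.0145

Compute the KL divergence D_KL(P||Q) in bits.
2.0644 bits

D_KL(P||Q) = Σ P(x) log₂(P(x)/Q(x))

Computing term by term:
  P(1)·log₂(P(1)/Q(1)) = 0.5·log₂(0.5/0.9855) = -0.48946
  P(2)·log₂(P(2)/Q(2)) = 0.5·log₂(0.5/0.0145) = 2.55390

D_KL(P||Q) = -0.48946 + 2.55390 = 2.06444 ≈ 2.0644 bits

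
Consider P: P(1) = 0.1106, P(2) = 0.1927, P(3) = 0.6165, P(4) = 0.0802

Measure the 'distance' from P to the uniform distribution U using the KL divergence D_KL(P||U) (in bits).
0.4687 bits

U(i) = 1/4 for all i

D_KL(P||U) = Σ P(x) log₂(P(x) / (1/4))
           = Σ P(x) log₂(P(x)) + log₂(4)
           = log₂(4) - H(P)

H(P) = -Σ P(x) log₂(P(x)):
  -P(1)·log₂(P(1)) = -(0.1106)·log₂(0.1106) = 0.35133
  -P(2)·log₂(P(2)) = -(0.1927)·log₂(0.1927) = 0.45777
  -P(3)·log₂(P(3)) = -(0.6165)·log₂(0.6165) = 0.43021
  -P(4)·log₂(P(4)) = -(0.0802)·log₂(0.0802) = 0.29195
H(P) = 0.35133 + 0.45777 + 0.43021 + 0.29195 = 1.53126 bits

log₂(4) = 2.00000 bits

D_KL(P||U) = 2.00000 - 1.53126 = 0.46874 ≈ 0.4687 bits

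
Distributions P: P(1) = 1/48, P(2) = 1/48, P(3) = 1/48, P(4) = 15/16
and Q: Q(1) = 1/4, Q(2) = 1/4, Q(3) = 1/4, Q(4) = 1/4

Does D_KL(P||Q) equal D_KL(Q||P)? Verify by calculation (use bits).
D_KL(P||Q) = 1.5636 bits, D_KL(Q||P) = 2.2120 bits. No — D_KL(P||Q) ≠ D_KL(Q||P) for this pair.

D_KL(P||Q) = Σ P(x) log₂(P(x)/Q(x))

Computing term by term:
  P(1)·log₂(P(1)/Q(1)) = (1/48)·log₂((1/48)/(1/4)) = -0.07469
  P(2)·log₂(P(2)/Q(2)) = (1/48)·log₂((1/48)/(1/4)) = -0.07469
  P(3)·log₂(P(3)/Q(3)) = (1/48)·log₂((1/48)/(1/4)) = -0.07469
  P(4)·log₂(P(4)/Q(4)) = (15/16)·log₂((15/16)/(1/4)) = 1.78771

D_KL(P||Q) = -0.07469 - 0.07469 - 0.07469 + 1.78771 = 1.56364 ≈ 1.5636 bits

D_KL(Q||P) = Σ Q(x) log₂(Q(x)/P(x))

Computing term by term:
  Q(1)·log₂(Q(1)/P(1)) = (1/4)·log₂((1/4)/(1/48)) = 0.89624
  Q(2)·log₂(Q(2)/P(2)) = (1/4)·log₂((1/4)/(1/48)) = 0.89624
  Q(3)·log₂(Q(3)/P(3)) = (1/4)·log₂((1/4)/(1/48)) = 0.89624
  Q(4)·log₂(Q(4)/P(4)) = (1/4)·log₂((1/4)/(15/16)) = -0.47672

D_KL(Q||P) = 0.89624 + 0.89624 + 0.89624 - 0.47672 = 2.21200 ≈ 2.2120 bits

These are NOT equal (difference: 0.6484 bits). KL divergence is asymmetric: D_KL(P||Q) ≠ D_KL(Q||P) in general.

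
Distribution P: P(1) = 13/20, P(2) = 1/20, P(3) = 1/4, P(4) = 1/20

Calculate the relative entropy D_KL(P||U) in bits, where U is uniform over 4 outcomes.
0.6638 bits

U(i) = 1/4 for all i

D_KL(P||U) = Σ P(x) log₂(P(x) / (1/4))
           = Σ P(x) log₂(P(x)) + log₂(4)
           = log₂(4) - H(P)

H(P) = -Σ P(x) log₂(P(x)):
  -P(1)·log₂(P(1)) = -(13/20)·log₂(13/20) = 0.40397
  -P(2)·log₂(P(2)) = -(1/20)·log₂(1/20) = 0.21610
  -P(3)·log₂(P(3)) = -(1/4)·log₂(1/4) = 0.50000
  -P(4)·log₂(P(4)) = -(1/20)·log₂(1/20) = 0.21610
H(P) = 0.40397 + 0.21610 + 0.50000 + 0.21610 = 1.33617 bits

log₂(4) = 2.00000 bits

D_KL(P||U) = 2.00000 - 1.33617 = 0.66383 ≈ 0.6638 bits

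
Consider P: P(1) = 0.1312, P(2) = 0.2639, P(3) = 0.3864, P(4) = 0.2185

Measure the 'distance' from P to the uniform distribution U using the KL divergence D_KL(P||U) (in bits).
0.0988 bits

U(i) = 1/4 for all i

D_KL(P||U) = Σ P(x) log₂(P(x) / (1/4))
           = Σ P(x) log₂(P(x)) + log₂(4)
           = log₂(4) - H(P)

H(P) = -Σ P(x) log₂(P(x)):
  -P(1)·log₂(P(1)) = -(0.1312)·log₂(0.1312) = 0.38444
  -P(2)·log₂(P(2)) = -(0.2639)·log₂(0.2639) = 0.50720
  -P(3)·log₂(P(3)) = -(0.3864)·log₂(0.3864) = 0.53008
  -P(4)·log₂(P(4)) = -(0.2185)·log₂(0.2185) = 0.47945
H(P) = 0.38444 + 0.50720 + 0.53008 + 0.47945 = 1.90117 bits

log₂(4) = 2.00000 bits

D_KL(P||U) = 2.00000 - 1.90117 = 0.09883 ≈ 0.0988 bits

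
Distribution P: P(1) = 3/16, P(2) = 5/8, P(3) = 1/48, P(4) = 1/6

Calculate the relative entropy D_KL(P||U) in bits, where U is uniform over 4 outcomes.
0.5762 bits

U(i) = 1/4 for all i

D_KL(P||U) = Σ P(x) log₂(P(x) / (1/4))
           = Σ P(x) log₂(P(x)) + log₂(4)
           = log₂(4) - H(P)

H(P) = -Σ P(x) log₂(P(x)):
  -P(1)·log₂(P(1)) = -(3/16)·log₂(3/16) = 0.45282
  -P(2)·log₂(P(2)) = -(5/8)·log₂(5/8) = 0.42379
  -P(3)·log₂(P(3)) = -(1/48)·log₂(1/48) = 0.11635
  -P(4)·log₂(P(4)) = -(1/6)·log₂(1/6) = 0.43083
H(P) = 0.45282 + 0.42379 + 0.11635 + 0.43083 = 1.42379 bits

log₂(4) = 2.00000 bits

D_KL(P||U) = 2.00000 - 1.42379 = 0.57621 ≈ 0.5762 bits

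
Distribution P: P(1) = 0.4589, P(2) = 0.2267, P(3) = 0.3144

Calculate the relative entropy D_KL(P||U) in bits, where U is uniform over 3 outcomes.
0.0590 bits

U(i) = 1/3 for all i

D_KL(P||U) = Σ P(x) log₂(P(x) / (1/3))
           = Σ P(x) log₂(P(x)) + log₂(3)
           = log₂(3) - H(P)

H(P) = -Σ P(x) log₂(P(x)):
  -P(1)·log₂(P(1)) = -(0.4589)·log₂(0.4589) = 0.51569
  -P(2)·log₂(P(2)) = -(0.2267)·log₂(0.2267) = 0.48540
  -P(3)·log₂(P(3)) = -(0.3144)·log₂(0.3144) = 0.52484
H(P) = 0.51569 + 0.48540 + 0.52484 = 1.52593 bits

log₂(3) = 1.58496 bits

D_KL(P||U) = 1.58496 - 1.52593 = 0.05903 ≈ 0.0590 bits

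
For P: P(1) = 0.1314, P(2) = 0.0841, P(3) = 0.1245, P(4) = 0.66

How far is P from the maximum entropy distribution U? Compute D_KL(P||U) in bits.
0.5450 bits

U(i) = 1/4 for all i

D_KL(P||U) = Σ P(x) log₂(P(x) / (1/4))
           = Σ P(x) log₂(P(x)) + log₂(4)
           = log₂(4) - H(P)

H(P) = -Σ P(x) log₂(P(x)):
  -P(1)·log₂(P(1)) = -(0.1314)·log₂(0.1314) = 0.38473
  -P(2)·log₂(P(2)) = -(0.0841)·log₂(0.0841) = 0.30038
  -P(3)·log₂(P(3)) = -(0.1245)·log₂(0.1245) = 0.37422
  -P(4)·log₂(P(4)) = -(0.66)·log₂(0.66) = 0.39564
H(P) = 0.38473 + 0.30038 + 0.37422 + 0.39564 = 1.45497 bits

log₂(4) = 2.00000 bits

D_KL(P||U) = 2.00000 - 1.45497 = 0.54503 ≈ 0.5450 bits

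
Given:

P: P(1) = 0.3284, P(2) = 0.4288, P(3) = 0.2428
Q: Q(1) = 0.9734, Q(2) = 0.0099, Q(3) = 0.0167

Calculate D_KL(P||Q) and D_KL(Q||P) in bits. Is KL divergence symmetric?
D_KL(P||Q) = 2.7541 bits, D_KL(Q||P) = 1.4076 bits. No, KL divergence is not symmetric.

D_KL(P||Q) = Σ P(x) log₂(P(x)/Q(x))

Computing term by term:
  P(1)·log₂(P(1)/Q(1)) = 0.3284·log₂(0.3284/0.9734) = -0.51479
  P(2)·log₂(P(2)/Q(2)) = 0.4288·log₂(0.4288/0.0099) = 2.33127
  P(3)·log₂(P(3)/Q(3)) = 0.2428·log₂(0.2428/0.0167) = 0.93766

D_KL(P||Q) = -0.51479 + 2.33127 + 0.93766 = 2.75414 ≈ 2.7541 bits

D_KL(Q||P) = Σ Q(x) log₂(Q(x)/P(x))

Computing term by term:
  Q(1)·log₂(Q(1)/P(1)) = 0.9734·log₂(0.9734/0.3284) = 1.52588
  Q(2)·log₂(Q(2)/P(2)) = 0.0099·log₂(0.0099/0.4288) = -0.05382
  Q(3)·log₂(Q(3)/P(3)) = 0.0167·log₂(0.0167/0.2428) = -0.06449

D_KL(Q||P) = 1.52588 - 0.05382 - 0.06449 = 1.40757 ≈ 1.4076 bits

These are NOT equal (difference: 1.3465 bits). KL divergence is asymmetric: D_KL(P||Q) ≠ D_KL(Q||P) in general.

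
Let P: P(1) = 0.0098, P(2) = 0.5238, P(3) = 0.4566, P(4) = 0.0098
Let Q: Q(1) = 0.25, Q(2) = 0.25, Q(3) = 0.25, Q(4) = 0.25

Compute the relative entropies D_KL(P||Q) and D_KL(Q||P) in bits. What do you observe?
D_KL(P||Q) = 0.8641 bits, D_KL(Q||P) = 1.8525 bits. The two directions give different values (D_KL(Q||P) exceeds D_KL(P||Q) by 0.9884 bits): KL divergence is asymmetric.

D_KL(P||Q) = Σ P(x) log₂(P(x)/Q(x))

Computing term by term:
  P(1)·log₂(P(1)/Q(1)) = 0.0098·log₂(0.0098/0.25) = -0.04580
  P(2)·log₂(P(2)/Q(2)) = 0.5238·log₂(0.5238/0.25) = 0.55894
  P(3)·log₂(P(3)/Q(3)) = 0.4566·log₂(0.4566/0.25) = 0.39679
  P(4)·log₂(P(4)/Q(4)) = 0.0098·log₂(0.0098/0.25) = -0.04580

D_KL(P||Q) = -0.04580 + 0.55894 + 0.39679 - 0.04580 = 0.86413 ≈ 0.8641 bits

D_KL(Q||P) = Σ Q(x) log₂(Q(x)/P(x))

Computing term by term:
  Q(1)·log₂(Q(1)/P(1)) = 0.25·log₂(0.25/0.0098) = 1.16825
  Q(2)·log₂(Q(2)/P(2)) = 0.25·log₂(0.25/0.5238) = -0.26677
  Q(3)·log₂(Q(3)/P(3)) = 0.25·log₂(0.25/0.4566) = -0.21725
  Q(4)·log₂(Q(4)/P(4)) = 0.25·log₂(0.25/0.0098) = 1.16825

D_KL(Q||P) = 1.16825 - 0.26677 - 0.21725 + 1.16825 = 1.85248 ≈ 1.8525 bits

These are NOT equal (difference: 0.9884 bits). KL divergence is asymmetric: D_KL(P||Q) ≠ D_KL(Q||P) in general.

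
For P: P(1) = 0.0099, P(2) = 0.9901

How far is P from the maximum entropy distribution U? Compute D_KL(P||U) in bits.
0.9199 bits

U(i) = 1/2 for all i

D_KL(P||U) = Σ P(x) log₂(P(x) / (1/2))
           = Σ P(x) log₂(P(x)) + log₂(2)
           = log₂(2) - H(P)

H(P) = -Σ P(x) log₂(P(x)):
  -P(1)·log₂(P(1)) = -(0.0099)·log₂(0.0099) = 0.06592
  -P(2)·log₂(P(2)) = -(0.9901)·log₂(0.9901) = 0.01421
H(P) = 0.06592 + 0.01421 = 0.08013 bits

log₂(2) = 1.00000 bits

D_KL(P||U) = 1.00000 - 0.08013 = 0.91987 ≈ 0.9199 bits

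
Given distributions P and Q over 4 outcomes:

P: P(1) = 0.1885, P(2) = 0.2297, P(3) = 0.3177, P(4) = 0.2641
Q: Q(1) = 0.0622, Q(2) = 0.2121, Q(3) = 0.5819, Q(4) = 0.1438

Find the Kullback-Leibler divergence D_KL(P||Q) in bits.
0.2822 bits

D_KL(P||Q) = Σ P(x) log₂(P(x)/Q(x))

Computing term by term:
  P(1)·log₂(P(1)/Q(1)) = 0.1885·log₂(0.1885/0.0622) = 0.30152
  P(2)·log₂(P(2)/Q(2)) = 0.2297·log₂(0.2297/0.2121) = 0.02642
  P(3)·log₂(P(3)/Q(3)) = 0.3177·log₂(0.3177/0.5819) = -0.27739
  P(4)·log₂(P(4)/Q(4)) = 0.2641·log₂(0.2641/0.1438) = 0.23162

D_KL(P||Q) = 0.30152 + 0.02642 - 0.27739 + 0.23162 = 0.28217 ≈ 0.2822 bits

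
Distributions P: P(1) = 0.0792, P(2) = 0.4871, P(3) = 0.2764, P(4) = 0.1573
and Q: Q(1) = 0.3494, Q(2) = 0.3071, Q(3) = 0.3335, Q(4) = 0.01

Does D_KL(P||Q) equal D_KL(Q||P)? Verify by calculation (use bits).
D_KL(P||Q) = 0.7050 bits, D_KL(Q||P) = 0.5944 bits. No — D_KL(P||Q) ≠ D_KL(Q||P) for this pair.

D_KL(P||Q) = Σ P(x) log₂(P(x)/Q(x))

Computing term by term:
  P(1)·log₂(P(1)/Q(1)) = 0.0792·log₂(0.0792/0.3494) = -0.16959
  P(2)·log₂(P(2)/Q(2)) = 0.4871·log₂(0.4871/0.3071) = 0.32417
  P(3)·log₂(P(3)/Q(3)) = 0.2764·log₂(0.2764/0.3335) = -0.07488
  P(4)·log₂(P(4)/Q(4)) = 0.1573·log₂(0.1573/0.01) = 0.62534

D_KL(P||Q) = -0.16959 + 0.32417 - 0.07488 + 0.62534 = 0.70504 ≈ 0.7050 bits

D_KL(Q||P) = Σ Q(x) log₂(Q(x)/P(x))

Computing term by term:
  Q(1)·log₂(Q(1)/P(1)) = 0.3494·log₂(0.3494/0.0792) = 0.74817
  Q(2)·log₂(Q(2)/P(2)) = 0.3071·log₂(0.3071/0.4871) = -0.20438
  Q(3)·log₂(Q(3)/P(3)) = 0.3335·log₂(0.3335/0.2764) = 0.09035
  Q(4)·log₂(Q(4)/P(4)) = 0.01·log₂(0.01/0.1573) = -0.03975

D_KL(Q||P) = 0.74817 - 0.20438 + 0.09035 - 0.03975 = 0.59439 ≈ 0.5944 bits

These are NOT equal (difference: 0.1106 bits). KL divergence is asymmetric: D_KL(P||Q) ≠ D_KL(Q||P) in general.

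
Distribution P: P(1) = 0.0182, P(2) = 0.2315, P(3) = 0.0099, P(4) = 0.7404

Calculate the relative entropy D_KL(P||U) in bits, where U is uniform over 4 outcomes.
1.0192 bits

U(i) = 1/4 for all i

D_KL(P||U) = Σ P(x) log₂(P(x) / (1/4))
           = Σ P(x) log₂(P(x)) + log₂(4)
           = log₂(4) - H(P)

H(P) = -Σ P(x) log₂(P(x)):
  -P(1)·log₂(P(1)) = -(0.0182)·log₂(0.0182) = 0.10519
  -P(2)·log₂(P(2)) = -(0.2315)·log₂(0.2315) = 0.48868
  -P(3)·log₂(P(3)) = -(0.0099)·log₂(0.0099) = 0.06592
  -P(4)·log₂(P(4)) = -(0.7404)·log₂(0.7404) = 0.32105
H(P) = 0.10519 + 0.48868 + 0.06592 + 0.32105 = 0.98084 bits

log₂(4) = 2.00000 bits

D_KL(P||U) = 2.00000 - 0.98084 = 1.01916 ≈ 1.0192 bits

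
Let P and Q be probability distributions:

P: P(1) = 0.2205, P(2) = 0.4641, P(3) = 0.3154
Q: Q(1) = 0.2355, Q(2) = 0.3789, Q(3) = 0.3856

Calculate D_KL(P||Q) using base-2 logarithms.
0.0234 bits

D_KL(P||Q) = Σ P(x) log₂(P(x)/Q(x))

Computing term by term:
  P(1)·log₂(P(1)/Q(1)) = 0.2205·log₂(0.2205/0.2355) = -0.02094
  P(2)·log₂(P(2)/Q(2)) = 0.4641·log₂(0.4641/0.3789) = 0.13580
  P(3)·log₂(P(3)/Q(3)) = 0.3154·log₂(0.3154/0.3856) = -0.09144

D_KL(P||Q) = -0.02094 + 0.13580 - 0.09144 = 0.02342 ≈ 0.0234 bits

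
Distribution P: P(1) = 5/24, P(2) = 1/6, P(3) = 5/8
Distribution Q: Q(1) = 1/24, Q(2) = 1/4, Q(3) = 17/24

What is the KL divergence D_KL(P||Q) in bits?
0.2734 bits

D_KL(P||Q) = Σ P(x) log₂(P(x)/Q(x))

Computing term by term:
  P(1)·log₂(P(1)/Q(1)) = (5/24)·log₂((5/24)/(1/24)) = 0.48374
  P(2)·log₂(P(2)/Q(2)) = (1/6)·log₂((1/6)/(1/4)) = -0.09749
  P(3)·log₂(P(3)/Q(3)) = (5/8)·log₂((5/8)/(17/24)) = -0.11286

D_KL(P||Q) = 0.48374 - 0.09749 - 0.11286 = 0.27339 ≈ 0.2734 bits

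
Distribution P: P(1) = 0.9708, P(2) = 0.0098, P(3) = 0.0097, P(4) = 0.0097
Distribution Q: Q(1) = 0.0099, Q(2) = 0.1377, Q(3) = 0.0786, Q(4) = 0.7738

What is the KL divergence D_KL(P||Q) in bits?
6.2945 bits

D_KL(P||Q) = Σ P(x) log₂(P(x)/Q(x))

Computing term by term:
  P(1)·log₂(P(1)/Q(1)) = 0.9708·log₂(0.9708/0.0099) = 6.42243
  P(2)·log₂(P(2)/Q(2)) = 0.0098·log₂(0.0098/0.1377) = -0.03736
  P(3)·log₂(P(3)/Q(3)) = 0.0097·log₂(0.0097/0.0786) = -0.02928
  P(4)·log₂(P(4)/Q(4)) = 0.0097·log₂(0.0097/0.7738) = -0.06128

D_KL(P||Q) = 6.42243 - 0.03736 - 0.02928 - 0.06128 = 6.29451 ≈ 6.2945 bits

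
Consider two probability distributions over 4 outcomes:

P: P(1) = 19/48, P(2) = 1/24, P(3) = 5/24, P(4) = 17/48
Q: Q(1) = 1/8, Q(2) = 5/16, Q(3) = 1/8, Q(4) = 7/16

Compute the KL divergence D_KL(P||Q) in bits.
0.5827 bits

D_KL(P||Q) = Σ P(x) log₂(P(x)/Q(x))

Computing term by term:
  P(1)·log₂(P(1)/Q(1)) = (19/48)·log₂((19/48)/(1/8)) = 0.65826
  P(2)·log₂(P(2)/Q(2)) = (1/24)·log₂((1/24)/(5/16)) = -0.12112
  P(3)·log₂(P(3)/Q(3)) = (5/24)·log₂((5/24)/(1/8)) = 0.15353
  P(4)·log₂(P(4)/Q(4)) = (17/48)·log₂((17/48)/(7/16)) = -0.10797

D_KL(P||Q) = 0.65826 - 0.12112 + 0.15353 - 0.10797 = 0.58270 ≈ 0.5827 bits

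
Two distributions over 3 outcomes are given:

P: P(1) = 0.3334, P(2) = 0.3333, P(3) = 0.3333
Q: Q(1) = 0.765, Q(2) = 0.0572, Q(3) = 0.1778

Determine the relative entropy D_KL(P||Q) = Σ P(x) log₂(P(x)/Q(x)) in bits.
0.7502 bits

D_KL(P||Q) = Σ P(x) log₂(P(x)/Q(x))

Computing term by term:
  P(1)·log₂(P(1)/Q(1)) = 0.3334·log₂(0.3334/0.765) = -0.39948
  P(2)·log₂(P(2)/Q(2)) = 0.3333·log₂(0.3333/0.0572) = 0.84749
  P(3)·log₂(P(3)/Q(3)) = 0.3333·log₂(0.3333/0.1778) = 0.30216

D_KL(P||Q) = -0.39948 + 0.84749 + 0.30216 = 0.75017 ≈ 0.7502 bits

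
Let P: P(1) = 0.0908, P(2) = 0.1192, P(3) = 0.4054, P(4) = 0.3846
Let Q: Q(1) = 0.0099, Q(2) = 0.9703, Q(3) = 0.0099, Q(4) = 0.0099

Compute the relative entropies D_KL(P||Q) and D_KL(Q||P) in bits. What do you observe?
D_KL(P||Q) = 4.1316 bits, D_KL(Q||P) = 2.7983 bits. The two directions give different values (D_KL(P||Q) exceeds D_KL(Q||P) by 1.3333 bits): KL divergence is asymmetric.

D_KL(P||Q) = Σ P(x) log₂(P(x)/Q(x))

Computing term by term:
  P(1)·log₂(P(1)/Q(1)) = 0.0908·log₂(0.0908/0.0099) = 0.29031
  P(2)·log₂(P(2)/Q(2)) = 0.1192·log₂(0.1192/0.9703) = -0.36059
  P(3)·log₂(P(3)/Q(3)) = 0.4054·log₂(0.4054/0.0099) = 2.17123
  P(4)·log₂(P(4)/Q(4)) = 0.3846·log₂(0.3846/0.0099) = 2.03061

D_KL(P||Q) = 0.29031 - 0.36059 + 2.17123 + 2.03061 = 4.13156 ≈ 4.1316 bits

D_KL(Q||P) = Σ Q(x) log₂(Q(x)/P(x))

Computing term by term:
  Q(1)·log₂(Q(1)/P(1)) = 0.0099·log₂(0.0099/0.0908) = -0.03165
  Q(2)·log₂(Q(2)/P(2)) = 0.9703·log₂(0.9703/0.1192) = 2.93520
  Q(3)·log₂(Q(3)/P(3)) = 0.0099·log₂(0.0099/0.4054) = -0.05302
  Q(4)·log₂(Q(4)/P(4)) = 0.0099·log₂(0.0099/0.3846) = -0.05227

D_KL(Q||P) = -0.03165 + 2.93520 - 0.05302 - 0.05227 = 2.79826 ≈ 2.7983 bits

These are NOT equal (difference: 1.3333 bits). KL divergence is asymmetric: D_KL(P||Q) ≠ D_KL(Q||P) in general.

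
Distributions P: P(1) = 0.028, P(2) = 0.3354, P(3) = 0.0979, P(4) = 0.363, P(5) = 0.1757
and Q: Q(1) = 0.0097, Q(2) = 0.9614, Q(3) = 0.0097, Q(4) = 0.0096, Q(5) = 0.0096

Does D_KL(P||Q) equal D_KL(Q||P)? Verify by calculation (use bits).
D_KL(P||Q) = 2.4991 bits, D_KL(Q||P) = 1.3229 bits. No — D_KL(P||Q) ≠ D_KL(Q||P) for this pair.

D_KL(P||Q) = Σ P(x) log₂(P(x)/Q(x))

Computing term by term:
  P(1)·log₂(P(1)/Q(1)) = 0.028·log₂(0.028/0.0097) = 0.04282
  P(2)·log₂(P(2)/Q(2)) = 0.3354·log₂(0.3354/0.9614) = -0.50956
  P(3)·log₂(P(3)/Q(3)) = 0.0979·log₂(0.0979/0.0097) = 0.32652
  P(4)·log₂(P(4)/Q(4)) = 0.363·log₂(0.363/0.0096) = 1.90241
  P(5)·log₂(P(5)/Q(5)) = 0.1757·log₂(0.1757/0.0096) = 0.73687

D_KL(P||Q) = 0.04282 - 0.50956 + 0.32652 + 1.90241 + 0.73687 = 2.49906 ≈ 2.4991 bits

D_KL(Q||P) = Σ Q(x) log₂(Q(x)/P(x))

Computing term by term:
  Q(1)·log₂(Q(1)/P(1)) = 0.0097·log₂(0.0097/0.028) = -0.01483
  Q(2)·log₂(Q(2)/P(2)) = 0.9614·log₂(0.9614/0.3354) = 1.46061
  Q(3)·log₂(Q(3)/P(3)) = 0.0097·log₂(0.0097/0.0979) = -0.03235
  Q(4)·log₂(Q(4)/P(4)) = 0.0096·log₂(0.0096/0.363) = -0.05031
  Q(5)·log₂(Q(5)/P(5)) = 0.0096·log₂(0.0096/0.1757) = -0.04026

D_KL(Q||P) = -0.01483 + 1.46061 - 0.03235 - 0.05031 - 0.04026 = 1.32286 ≈ 1.3229 bits

These are NOT equal (difference: 1.1762 bits). KL divergence is asymmetric: D_KL(P||Q) ≠ D_KL(Q||P) in general.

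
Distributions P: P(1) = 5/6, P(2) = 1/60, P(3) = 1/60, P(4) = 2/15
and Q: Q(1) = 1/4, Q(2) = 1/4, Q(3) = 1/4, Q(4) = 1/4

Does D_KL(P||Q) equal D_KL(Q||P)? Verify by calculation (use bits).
D_KL(P||Q) = 1.1963 bits, D_KL(Q||P) = 1.7459 bits. No — D_KL(P||Q) ≠ D_KL(Q||P) for this pair.

D_KL(P||Q) = Σ P(x) log₂(P(x)/Q(x))

Computing term by term:
  P(1)·log₂(P(1)/Q(1)) = (5/6)·log₂((5/6)/(1/4)) = 1.44747
  P(2)·log₂(P(2)/Q(2)) = (1/60)·log₂((1/60)/(1/4)) = -0.06511
  P(3)·log₂(P(3)/Q(3)) = (1/60)·log₂((1/60)/(1/4)) = -0.06511
  P(4)·log₂(P(4)/Q(4)) = (2/15)·log₂((2/15)/(1/4)) = -0.12092

D_KL(P||Q) = 1.44747 - 0.06511 - 0.06511 - 0.12092 = 1.19633 ≈ 1.1963 bits

D_KL(Q||P) = Σ Q(x) log₂(Q(x)/P(x))

Computing term by term:
  Q(1)·log₂(Q(1)/P(1)) = (1/4)·log₂((1/4)/(5/6)) = -0.43424
  Q(2)·log₂(Q(2)/P(2)) = (1/4)·log₂((1/4)/(1/60)) = 0.97672
  Q(3)·log₂(Q(3)/P(3)) = (1/4)·log₂((1/4)/(1/60)) = 0.97672
  Q(4)·log₂(Q(4)/P(4)) = (1/4)·log₂((1/4)/(2/15)) = 0.22672

D_KL(Q||P) = -0.43424 + 0.97672 + 0.97672 + 0.22672 = 1.74592 ≈ 1.7459 bits

These are NOT equal (difference: 0.5496 bits). KL divergence is asymmetric: D_KL(P||Q) ≠ D_KL(Q||P) in general.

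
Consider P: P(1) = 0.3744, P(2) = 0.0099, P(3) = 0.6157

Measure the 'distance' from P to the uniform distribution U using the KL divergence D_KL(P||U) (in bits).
0.5576 bits

U(i) = 1/3 for all i

D_KL(P||U) = Σ P(x) log₂(P(x) / (1/3))
           = Σ P(x) log₂(P(x)) + log₂(3)
           = log₂(3) - H(P)

H(P) = -Σ P(x) log₂(P(x)):
  -P(1)·log₂(P(1)) = -(0.3744)·log₂(0.3744) = 0.53065
  -P(2)·log₂(P(2)) = -(0.0099)·log₂(0.0099) = 0.06592
  -P(3)·log₂(P(3)) = -(0.6157)·log₂(0.6157) = 0.43081
H(P) = 0.53065 + 0.06592 + 0.43081 = 1.02738 bits

log₂(3) = 1.58496 bits

D_KL(P||U) = 1.58496 - 1.02738 = 0.55758 ≈ 0.5576 bits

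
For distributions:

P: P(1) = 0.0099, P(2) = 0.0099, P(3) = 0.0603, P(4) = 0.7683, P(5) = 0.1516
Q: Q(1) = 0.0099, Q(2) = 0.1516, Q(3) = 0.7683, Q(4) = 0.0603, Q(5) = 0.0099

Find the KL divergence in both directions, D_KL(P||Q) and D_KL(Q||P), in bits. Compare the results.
D_KL(P||Q) = 3.1572 bits, D_KL(Q||P) = 3.1572 bits. The two directions give exactly the same value for this pair.

D_KL(P||Q) = Σ P(x) log₂(P(x)/Q(x))

Computing term by term:
  P(1)·log₂(P(1)/Q(1)) = 0.0099·log₂(0.0099/0.0099) = 0.00000
  P(2)·log₂(P(2)/Q(2)) = 0.0099·log₂(0.0099/0.1516) = -0.03897
  P(3)·log₂(P(3)/Q(3)) = 0.0603·log₂(0.0603/0.7683) = -0.22139
  P(4)·log₂(P(4)/Q(4)) = 0.7683·log₂(0.7683/0.0603) = 2.82077
  P(5)·log₂(P(5)/Q(5)) = 0.1516·log₂(0.1516/0.0099) = 0.59680

D_KL(P||Q) = 0.00000 - 0.03897 - 0.22139 + 2.82077 + 0.59680 = 3.15721 ≈ 3.1572 bits

D_KL(Q||P) = Σ Q(x) log₂(Q(x)/P(x))

Computing term by term:
  Q(1)·log₂(Q(1)/P(1)) = 0.0099·log₂(0.0099/0.0099) = 0.00000
  Q(2)·log₂(Q(2)/P(2)) = 0.1516·log₂(0.1516/0.0099) = 0.59680
  Q(3)·log₂(Q(3)/P(3)) = 0.7683·log₂(0.7683/0.0603) = 2.82077
  Q(4)·log₂(Q(4)/P(4)) = 0.0603·log₂(0.0603/0.7683) = -0.22139
  Q(5)·log₂(Q(5)/P(5)) = 0.0099·log₂(0.0099/0.1516) = -0.03897

D_KL(Q||P) = 0.00000 + 0.59680 + 2.82077 - 0.22139 - 0.03897 = 3.15721 ≈ 3.1572 bits

These ARE equal here. Q is P with outcomes relabeled (Q(2) = P(5), Q(3) = P(4), Q(4) = P(3), Q(5) = P(2)) by a relabeling that is its own inverse, so the two sums contain exactly the same terms in a different order. This is a special case — KL divergence is not symmetric in general: D_KL(P||Q) ≠ D_KL(Q||P) for most P, Q.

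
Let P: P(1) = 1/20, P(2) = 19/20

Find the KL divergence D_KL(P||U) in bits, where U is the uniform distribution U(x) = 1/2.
0.7136 bits

U(i) = 1/2 for all i

D_KL(P||U) = Σ P(x) log₂(P(x) / (1/2))
           = Σ P(x) log₂(P(x)) + log₂(2)
           = log₂(2) - H(P)

H(P) = -Σ P(x) log₂(P(x)):
  -P(1)·log₂(P(1)) = -(1/20)·log₂(1/20) = 0.21610
  -P(2)·log₂(P(2)) = -(19/20)·log₂(19/20) = 0.07030
H(P) = 0.21610 + 0.07030 = 0.28640 bits

log₂(2) = 1.00000 bits

D_KL(P||U) = 1.00000 - 0.28640 = 0.71360 ≈ 0.7136 bits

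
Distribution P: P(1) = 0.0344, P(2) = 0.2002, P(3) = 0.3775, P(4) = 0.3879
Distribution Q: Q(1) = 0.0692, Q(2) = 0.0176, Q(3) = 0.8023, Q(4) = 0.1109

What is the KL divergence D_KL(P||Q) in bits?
0.9577 bits

D_KL(P||Q) = Σ P(x) log₂(P(x)/Q(x))

Computing term by term:
  P(1)·log₂(P(1)/Q(1)) = 0.0344·log₂(0.0344/0.0692) = -0.03469
  P(2)·log₂(P(2)/Q(2)) = 0.2002·log₂(0.2002/0.0176) = 0.70226
  P(3)·log₂(P(3)/Q(3)) = 0.3775·log₂(0.3775/0.8023) = -0.41059
  P(4)·log₂(P(4)/Q(4)) = 0.3879·log₂(0.3879/0.1109) = 0.70071

D_KL(P||Q) = -0.03469 + 0.70226 - 0.41059 + 0.70071 = 0.95769 ≈ 0.9577 bits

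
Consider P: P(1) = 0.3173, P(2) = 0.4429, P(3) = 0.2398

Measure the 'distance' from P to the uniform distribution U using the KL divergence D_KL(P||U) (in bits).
0.0451 bits

U(i) = 1/3 for all i

D_KL(P||U) = Σ P(x) log₂(P(x) / (1/3))
           = Σ P(x) log₂(P(x)) + log₂(3)
           = log₂(3) - H(P)

H(P) = -Σ P(x) log₂(P(x)):
  -P(1)·log₂(P(1)) = -(0.3173)·log₂(0.3173) = 0.52547
  -P(2)·log₂(P(2)) = -(0.4429)·log₂(0.4429) = 0.52038
  -P(3)·log₂(P(3)) = -(0.2398)·log₂(0.2398) = 0.49401
H(P) = 0.52547 + 0.52038 + 0.49401 = 1.53986 bits

log₂(3) = 1.58496 bits

D_KL(P||U) = 1.58496 - 1.53986 = 0.04510 ≈ 0.0451 bits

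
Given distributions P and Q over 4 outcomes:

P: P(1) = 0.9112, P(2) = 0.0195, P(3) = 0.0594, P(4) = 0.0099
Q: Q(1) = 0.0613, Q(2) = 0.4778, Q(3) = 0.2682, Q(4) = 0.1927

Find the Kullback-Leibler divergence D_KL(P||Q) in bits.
3.2865 bits

D_KL(P||Q) = Σ P(x) log₂(P(x)/Q(x))

Computing term by term:
  P(1)·log₂(P(1)/Q(1)) = 0.9112·log₂(0.9112/0.0613) = 3.54804
  P(2)·log₂(P(2)/Q(2)) = 0.0195·log₂(0.0195/0.4778) = -0.08999
  P(3)·log₂(P(3)/Q(3)) = 0.0594·log₂(0.0594/0.2682) = -0.12918
  P(4)·log₂(P(4)/Q(4)) = 0.0099·log₂(0.0099/0.1927) = -0.04240

D_KL(P||Q) = 3.54804 - 0.08999 - 0.12918 - 0.04240 = 3.28647 ≈ 3.2865 bits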